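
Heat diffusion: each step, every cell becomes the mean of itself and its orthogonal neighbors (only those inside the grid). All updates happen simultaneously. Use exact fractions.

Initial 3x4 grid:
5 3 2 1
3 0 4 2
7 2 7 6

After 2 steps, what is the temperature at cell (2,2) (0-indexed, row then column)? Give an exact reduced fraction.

Answer: 67/16

Derivation:
Step 1: cell (2,2) = 19/4
Step 2: cell (2,2) = 67/16
Full grid after step 2:
  119/36 83/30 29/12 89/36
  829/240 313/100 159/50 155/48
  47/12 303/80 67/16 13/3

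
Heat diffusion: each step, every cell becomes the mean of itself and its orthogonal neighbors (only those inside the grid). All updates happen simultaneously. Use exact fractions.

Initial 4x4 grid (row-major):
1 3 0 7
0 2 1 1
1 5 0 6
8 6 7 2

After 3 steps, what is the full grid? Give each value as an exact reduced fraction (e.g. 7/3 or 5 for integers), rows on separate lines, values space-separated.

After step 1:
  4/3 3/2 11/4 8/3
  1 11/5 4/5 15/4
  7/2 14/5 19/5 9/4
  5 13/2 15/4 5
After step 2:
  23/18 467/240 463/240 55/18
  241/120 83/50 133/50 71/30
  123/40 94/25 67/25 37/10
  5 361/80 381/80 11/3
After step 3:
  3767/2160 12263/7200 17263/7200 5293/2160
  7219/3600 14441/6000 2711/1200 2651/900
  4153/1200 251/80 281/80 931/300
  1007/240 3607/800 9373/2400 2911/720

Answer: 3767/2160 12263/7200 17263/7200 5293/2160
7219/3600 14441/6000 2711/1200 2651/900
4153/1200 251/80 281/80 931/300
1007/240 3607/800 9373/2400 2911/720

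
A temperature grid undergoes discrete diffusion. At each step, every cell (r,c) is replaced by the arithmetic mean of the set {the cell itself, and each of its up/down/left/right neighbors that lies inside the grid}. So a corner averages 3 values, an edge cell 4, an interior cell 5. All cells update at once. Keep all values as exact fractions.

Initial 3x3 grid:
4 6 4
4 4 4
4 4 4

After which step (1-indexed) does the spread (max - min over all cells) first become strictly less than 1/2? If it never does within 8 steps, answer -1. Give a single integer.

Answer: 3

Derivation:
Step 1: max=14/3, min=4, spread=2/3
Step 2: max=547/120, min=4, spread=67/120
Step 3: max=4757/1080, min=407/100, spread=1807/5400
  -> spread < 1/2 first at step 3
Step 4: max=1885963/432000, min=11161/2700, spread=33401/144000
Step 5: max=16781933/3888000, min=1123391/270000, spread=3025513/19440000
Step 6: max=6685726867/1555200000, min=60355949/14400000, spread=53531/497664
Step 7: max=399280925849/93312000000, min=16343116051/3888000000, spread=450953/5971968
Step 8: max=23903783560603/5598720000000, min=1967248610519/466560000000, spread=3799043/71663616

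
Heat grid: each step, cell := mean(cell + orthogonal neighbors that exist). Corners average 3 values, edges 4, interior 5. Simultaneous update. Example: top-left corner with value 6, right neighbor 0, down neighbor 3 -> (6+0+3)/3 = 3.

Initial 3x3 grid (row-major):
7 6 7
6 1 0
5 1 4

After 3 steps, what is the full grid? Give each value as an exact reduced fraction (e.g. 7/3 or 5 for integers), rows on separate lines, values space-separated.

After step 1:
  19/3 21/4 13/3
  19/4 14/5 3
  4 11/4 5/3
After step 2:
  49/9 1123/240 151/36
  1073/240 371/100 59/20
  23/6 673/240 89/36
After step 3:
  2627/540 64901/14400 8513/2160
  62851/14400 22337/6000 1999/600
  1333/360 46151/14400 5923/2160

Answer: 2627/540 64901/14400 8513/2160
62851/14400 22337/6000 1999/600
1333/360 46151/14400 5923/2160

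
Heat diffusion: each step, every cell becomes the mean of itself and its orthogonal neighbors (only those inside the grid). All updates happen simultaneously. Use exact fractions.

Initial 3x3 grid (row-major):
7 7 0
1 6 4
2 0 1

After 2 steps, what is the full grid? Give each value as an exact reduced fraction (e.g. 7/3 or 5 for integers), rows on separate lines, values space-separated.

Answer: 14/3 259/60 137/36
17/5 88/25 701/240
29/12 511/240 20/9

Derivation:
After step 1:
  5 5 11/3
  4 18/5 11/4
  1 9/4 5/3
After step 2:
  14/3 259/60 137/36
  17/5 88/25 701/240
  29/12 511/240 20/9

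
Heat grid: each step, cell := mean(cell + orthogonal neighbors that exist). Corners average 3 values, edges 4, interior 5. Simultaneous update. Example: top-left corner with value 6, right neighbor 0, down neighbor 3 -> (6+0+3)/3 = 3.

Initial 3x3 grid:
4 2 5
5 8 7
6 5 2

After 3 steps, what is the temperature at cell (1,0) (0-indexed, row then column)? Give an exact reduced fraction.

Step 1: cell (1,0) = 23/4
Step 2: cell (1,0) = 403/80
Step 3: cell (1,0) = 24641/4800
Full grid after step 3:
  5177/1080 70723/14400 10549/2160
  24641/4800 30251/6000 36899/7200
  704/135 25291/4800 11059/2160

Answer: 24641/4800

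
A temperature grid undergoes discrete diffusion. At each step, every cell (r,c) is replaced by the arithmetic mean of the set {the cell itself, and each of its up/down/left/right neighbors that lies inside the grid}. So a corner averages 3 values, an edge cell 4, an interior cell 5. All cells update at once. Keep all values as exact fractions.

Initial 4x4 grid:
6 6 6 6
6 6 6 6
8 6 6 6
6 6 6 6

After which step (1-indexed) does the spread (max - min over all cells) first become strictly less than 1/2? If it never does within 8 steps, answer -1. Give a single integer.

Step 1: max=20/3, min=6, spread=2/3
Step 2: max=391/60, min=6, spread=31/60
Step 3: max=3451/540, min=6, spread=211/540
  -> spread < 1/2 first at step 3
Step 4: max=340843/54000, min=6, spread=16843/54000
Step 5: max=3054643/486000, min=27079/4500, spread=130111/486000
Step 6: max=91122367/14580000, min=1627159/270000, spread=3255781/14580000
Step 7: max=2724753691/437400000, min=1631107/270000, spread=82360351/437400000
Step 8: max=81483316891/13122000000, min=294106441/48600000, spread=2074577821/13122000000

Answer: 3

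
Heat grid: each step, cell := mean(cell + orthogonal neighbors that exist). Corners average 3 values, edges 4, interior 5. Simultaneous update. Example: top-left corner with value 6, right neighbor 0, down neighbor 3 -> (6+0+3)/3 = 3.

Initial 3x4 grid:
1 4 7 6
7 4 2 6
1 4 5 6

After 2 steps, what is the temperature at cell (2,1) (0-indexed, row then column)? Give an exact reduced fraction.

Answer: 319/80

Derivation:
Step 1: cell (2,1) = 7/2
Step 2: cell (2,1) = 319/80
Full grid after step 2:
  15/4 339/80 1193/240 193/36
  309/80 79/20 23/5 109/20
  43/12 319/80 1093/240 179/36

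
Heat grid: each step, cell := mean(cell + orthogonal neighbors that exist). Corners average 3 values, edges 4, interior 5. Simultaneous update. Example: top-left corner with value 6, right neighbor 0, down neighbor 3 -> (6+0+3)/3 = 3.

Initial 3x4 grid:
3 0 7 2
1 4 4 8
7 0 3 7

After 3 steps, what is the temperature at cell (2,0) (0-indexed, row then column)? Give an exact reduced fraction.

Answer: 6163/2160

Derivation:
Step 1: cell (2,0) = 8/3
Step 2: cell (2,0) = 119/36
Step 3: cell (2,0) = 6163/2160
Full grid after step 3:
  2779/1080 4783/1440 5543/1440 1319/270
  581/192 603/200 131/30 13657/2880
  6163/2160 2569/720 121/30 3599/720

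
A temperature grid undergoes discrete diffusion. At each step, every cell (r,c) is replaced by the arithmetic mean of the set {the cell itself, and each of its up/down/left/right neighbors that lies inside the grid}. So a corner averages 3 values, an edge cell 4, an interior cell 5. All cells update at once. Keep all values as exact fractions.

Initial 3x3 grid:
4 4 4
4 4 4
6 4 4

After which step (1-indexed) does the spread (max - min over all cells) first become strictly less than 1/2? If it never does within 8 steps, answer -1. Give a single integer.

Step 1: max=14/3, min=4, spread=2/3
Step 2: max=41/9, min=4, spread=5/9
Step 3: max=473/108, min=4, spread=41/108
  -> spread < 1/2 first at step 3
Step 4: max=28051/6480, min=731/180, spread=347/1296
Step 5: max=1662137/388800, min=7357/1800, spread=2921/15552
Step 6: max=99140539/23328000, min=889483/216000, spread=24611/186624
Step 7: max=5917442033/1399680000, min=20096741/4860000, spread=207329/2239488
Step 8: max=353953152451/83980800000, min=1075601599/259200000, spread=1746635/26873856

Answer: 3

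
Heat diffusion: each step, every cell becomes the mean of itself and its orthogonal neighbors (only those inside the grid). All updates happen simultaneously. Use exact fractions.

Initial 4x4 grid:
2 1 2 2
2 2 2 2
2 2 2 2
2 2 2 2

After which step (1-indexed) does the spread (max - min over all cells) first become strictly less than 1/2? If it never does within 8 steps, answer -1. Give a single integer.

Answer: 1

Derivation:
Step 1: max=2, min=5/3, spread=1/3
  -> spread < 1/2 first at step 1
Step 2: max=2, min=209/120, spread=31/120
Step 3: max=2, min=1949/1080, spread=211/1080
Step 4: max=2, min=199157/108000, spread=16843/108000
Step 5: max=17921/9000, min=1805357/972000, spread=130111/972000
Step 6: max=1072841/540000, min=54677633/29160000, spread=3255781/29160000
Step 7: max=1068893/540000, min=1649246309/874800000, spread=82360351/874800000
Step 8: max=191893559/97200000, min=49736683109/26244000000, spread=2074577821/26244000000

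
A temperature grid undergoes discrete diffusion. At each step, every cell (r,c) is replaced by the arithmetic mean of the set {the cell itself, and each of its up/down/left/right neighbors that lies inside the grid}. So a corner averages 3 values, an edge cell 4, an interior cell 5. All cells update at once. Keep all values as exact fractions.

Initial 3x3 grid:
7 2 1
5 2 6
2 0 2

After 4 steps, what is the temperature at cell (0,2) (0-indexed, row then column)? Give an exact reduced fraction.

Answer: 26099/8640

Derivation:
Step 1: cell (0,2) = 3
Step 2: cell (0,2) = 35/12
Step 3: cell (0,2) = 49/16
Step 4: cell (0,2) = 26099/8640
Full grid after step 4:
  10889/3240 139661/43200 26099/8640
  5689/1800 212353/72000 488369/172800
  37051/12960 78299/28800 67207/25920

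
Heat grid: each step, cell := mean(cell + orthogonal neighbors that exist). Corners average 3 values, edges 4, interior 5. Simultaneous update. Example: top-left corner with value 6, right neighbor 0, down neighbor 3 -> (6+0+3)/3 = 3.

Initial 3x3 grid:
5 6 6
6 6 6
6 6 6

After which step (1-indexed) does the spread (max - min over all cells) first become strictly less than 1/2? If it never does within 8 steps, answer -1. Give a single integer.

Answer: 1

Derivation:
Step 1: max=6, min=17/3, spread=1/3
  -> spread < 1/2 first at step 1
Step 2: max=6, min=103/18, spread=5/18
Step 3: max=6, min=1255/216, spread=41/216
Step 4: max=2149/360, min=75629/12960, spread=347/2592
Step 5: max=21443/3600, min=4558663/777600, spread=2921/31104
Step 6: max=2566517/432000, min=274107461/46656000, spread=24611/373248
Step 7: max=57663259/9720000, min=16477437967/2799360000, spread=207329/4478976
Step 8: max=3071598401/518400000, min=989739647549/167961600000, spread=1746635/53747712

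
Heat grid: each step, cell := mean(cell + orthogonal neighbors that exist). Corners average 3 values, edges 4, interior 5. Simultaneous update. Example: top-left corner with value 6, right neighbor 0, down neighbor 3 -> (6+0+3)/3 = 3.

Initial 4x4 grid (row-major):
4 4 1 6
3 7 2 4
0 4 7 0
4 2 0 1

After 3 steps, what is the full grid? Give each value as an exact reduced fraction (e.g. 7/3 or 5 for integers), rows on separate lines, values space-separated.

After step 1:
  11/3 4 13/4 11/3
  7/2 4 21/5 3
  11/4 4 13/5 3
  2 5/2 5/2 1/3
After step 2:
  67/18 179/48 907/240 119/36
  167/48 197/50 341/100 52/15
  49/16 317/100 163/50 67/30
  29/12 11/4 119/60 35/18
After step 3:
  787/216 27307/7200 25603/7200 7597/2160
  25567/7200 10637/3000 21427/6000 5587/1800
  7277/2400 6473/2000 4217/1500 4907/1800
  395/144 129/50 559/225 1109/540

Answer: 787/216 27307/7200 25603/7200 7597/2160
25567/7200 10637/3000 21427/6000 5587/1800
7277/2400 6473/2000 4217/1500 4907/1800
395/144 129/50 559/225 1109/540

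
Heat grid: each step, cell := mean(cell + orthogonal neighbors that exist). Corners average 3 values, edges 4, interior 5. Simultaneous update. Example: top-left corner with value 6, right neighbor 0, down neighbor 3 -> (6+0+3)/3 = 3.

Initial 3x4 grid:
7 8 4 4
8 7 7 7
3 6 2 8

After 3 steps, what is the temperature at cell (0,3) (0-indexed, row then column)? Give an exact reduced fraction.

Step 1: cell (0,3) = 5
Step 2: cell (0,3) = 23/4
Step 3: cell (0,3) = 4093/720
Full grid after step 3:
  7301/1080 45391/7200 14587/2400 4093/720
  89797/14400 37613/6000 8617/1500 42271/7200
  6461/1080 40591/7200 41761/7200 12199/2160

Answer: 4093/720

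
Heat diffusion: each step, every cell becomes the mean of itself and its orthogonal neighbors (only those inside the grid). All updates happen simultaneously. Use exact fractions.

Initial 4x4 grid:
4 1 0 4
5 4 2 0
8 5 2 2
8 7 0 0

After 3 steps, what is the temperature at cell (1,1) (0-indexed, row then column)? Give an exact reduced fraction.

Answer: 20993/6000

Derivation:
Step 1: cell (1,1) = 17/5
Step 2: cell (1,1) = 177/50
Step 3: cell (1,1) = 20993/6000
Full grid after step 3:
  7859/2160 10411/3600 7471/3600 221/135
  32267/7200 20993/6000 3419/1500 6151/3600
  38923/7200 649/150 3143/1200 1207/720
  3163/540 33133/7200 4073/1440 3817/2160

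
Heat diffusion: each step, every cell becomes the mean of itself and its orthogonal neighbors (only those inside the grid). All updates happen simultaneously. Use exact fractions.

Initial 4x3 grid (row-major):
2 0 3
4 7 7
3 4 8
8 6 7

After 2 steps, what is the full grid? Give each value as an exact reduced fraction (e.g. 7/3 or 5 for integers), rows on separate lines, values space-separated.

Answer: 3 191/60 151/36
303/80 93/20 1229/240
1201/240 11/2 507/80
50/9 1471/240 79/12

Derivation:
After step 1:
  2 3 10/3
  4 22/5 25/4
  19/4 28/5 13/2
  17/3 25/4 7
After step 2:
  3 191/60 151/36
  303/80 93/20 1229/240
  1201/240 11/2 507/80
  50/9 1471/240 79/12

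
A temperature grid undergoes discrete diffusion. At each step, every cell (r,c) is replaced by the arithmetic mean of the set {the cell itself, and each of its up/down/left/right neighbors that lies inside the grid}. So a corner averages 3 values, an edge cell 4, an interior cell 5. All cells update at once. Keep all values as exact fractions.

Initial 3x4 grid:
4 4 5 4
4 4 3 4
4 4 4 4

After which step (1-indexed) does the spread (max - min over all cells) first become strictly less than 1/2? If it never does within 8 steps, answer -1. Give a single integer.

Answer: 2

Derivation:
Step 1: max=13/3, min=15/4, spread=7/12
Step 2: max=199/48, min=23/6, spread=5/16
  -> spread < 1/2 first at step 2
Step 3: max=439/108, min=9311/2400, spread=4001/21600
Step 4: max=871241/216000, min=18793/4800, spread=6389/54000
Step 5: max=67778/16875, min=236119/60000, spread=1753/21600
Step 6: max=155725483/38880000, min=614023307/155520000, spread=71029/1244160
Step 7: max=3885492413/972000000, min=15388152527/3888000000, spread=410179/10368000
Step 8: max=558915613423/139968000000, min=2218532580067/559872000000, spread=45679663/1492992000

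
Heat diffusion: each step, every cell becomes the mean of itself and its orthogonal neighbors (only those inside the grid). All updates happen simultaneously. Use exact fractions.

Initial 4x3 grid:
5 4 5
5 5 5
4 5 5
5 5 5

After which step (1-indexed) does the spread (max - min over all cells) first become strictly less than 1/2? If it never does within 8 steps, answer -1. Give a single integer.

Step 1: max=5, min=14/3, spread=1/3
  -> spread < 1/2 first at step 1
Step 2: max=5, min=1133/240, spread=67/240
Step 3: max=889/180, min=10213/2160, spread=91/432
Step 4: max=26543/5400, min=615677/129600, spread=4271/25920
Step 5: max=58711/12000, min=37051003/7776000, spread=39749/311040
Step 6: max=11853581/2430000, min=2228901977/466560000, spread=1879423/18662400
Step 7: max=2838120041/583200000, min=134010088843/27993600000, spread=3551477/44789760
Step 8: max=14165848787/2916000000, min=8053724923937/1679616000000, spread=846431819/13436928000

Answer: 1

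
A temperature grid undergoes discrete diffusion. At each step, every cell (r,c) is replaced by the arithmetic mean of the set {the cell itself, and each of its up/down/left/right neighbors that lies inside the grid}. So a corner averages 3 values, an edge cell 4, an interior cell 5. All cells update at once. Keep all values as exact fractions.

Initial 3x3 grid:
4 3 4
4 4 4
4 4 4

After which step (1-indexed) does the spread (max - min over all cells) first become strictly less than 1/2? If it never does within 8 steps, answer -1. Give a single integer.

Answer: 1

Derivation:
Step 1: max=4, min=11/3, spread=1/3
  -> spread < 1/2 first at step 1
Step 2: max=4, min=893/240, spread=67/240
Step 3: max=793/200, min=8203/2160, spread=1807/10800
Step 4: max=21239/5400, min=3298037/864000, spread=33401/288000
Step 5: max=2116609/540000, min=29874067/7776000, spread=3025513/38880000
Step 6: max=112444051/28800000, min=11976673133/3110400000, spread=53531/995328
Step 7: max=30312883949/7776000000, min=720463074151/186624000000, spread=450953/11943936
Step 8: max=3631471389481/933120000000, min=43280856439397/11197440000000, spread=3799043/143327232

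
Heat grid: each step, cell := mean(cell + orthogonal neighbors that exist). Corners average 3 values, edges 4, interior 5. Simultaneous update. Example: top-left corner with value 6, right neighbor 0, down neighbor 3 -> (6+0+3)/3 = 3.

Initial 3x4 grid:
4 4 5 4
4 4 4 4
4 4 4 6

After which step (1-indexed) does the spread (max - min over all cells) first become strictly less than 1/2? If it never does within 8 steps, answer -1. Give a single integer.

Step 1: max=14/3, min=4, spread=2/3
Step 2: max=41/9, min=4, spread=5/9
Step 3: max=1199/270, min=97/24, spread=431/1080
  -> spread < 1/2 first at step 3
Step 4: max=284617/64800, min=36631/9000, spread=104369/324000
Step 5: max=16924373/3888000, min=552641/135000, spread=5041561/19440000
Step 6: max=1009337527/233280000, min=133295701/32400000, spread=248042399/1166400000
Step 7: max=60268341293/13996800000, min=4015204267/972000000, spread=12246999241/69984000000
Step 8: max=3602703899287/839808000000, min=483508679731/116640000000, spread=607207026119/4199040000000

Answer: 3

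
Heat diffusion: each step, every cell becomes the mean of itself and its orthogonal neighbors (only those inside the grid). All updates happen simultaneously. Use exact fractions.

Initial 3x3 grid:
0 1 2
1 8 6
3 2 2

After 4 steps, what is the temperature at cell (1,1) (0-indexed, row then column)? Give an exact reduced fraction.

Answer: 5854/1875

Derivation:
Step 1: cell (1,1) = 18/5
Step 2: cell (1,1) = 88/25
Step 3: cell (1,1) = 378/125
Step 4: cell (1,1) = 5854/1875
Full grid after step 4:
  342917/129600 2465689/864000 139289/43200
  586891/216000 5854/1875 1441657/432000
  128039/43200 2751689/864000 454267/129600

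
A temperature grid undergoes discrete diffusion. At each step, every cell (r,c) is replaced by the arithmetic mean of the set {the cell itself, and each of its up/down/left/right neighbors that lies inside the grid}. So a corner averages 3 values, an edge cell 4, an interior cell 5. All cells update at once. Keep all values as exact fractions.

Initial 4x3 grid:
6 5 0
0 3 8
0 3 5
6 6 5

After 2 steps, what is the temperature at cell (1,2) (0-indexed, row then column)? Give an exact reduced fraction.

Answer: 1043/240

Derivation:
Step 1: cell (1,2) = 4
Step 2: cell (1,2) = 1043/240
Full grid after step 2:
  113/36 153/40 71/18
  359/120 339/100 1043/240
  119/40 197/50 1079/240
  15/4 133/30 187/36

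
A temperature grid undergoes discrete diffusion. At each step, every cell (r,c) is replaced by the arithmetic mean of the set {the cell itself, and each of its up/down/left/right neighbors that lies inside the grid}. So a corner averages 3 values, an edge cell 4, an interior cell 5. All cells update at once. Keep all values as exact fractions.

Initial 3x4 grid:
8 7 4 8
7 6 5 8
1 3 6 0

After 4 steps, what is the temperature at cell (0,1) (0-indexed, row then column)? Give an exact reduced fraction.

Answer: 1262573/216000

Derivation:
Step 1: cell (0,1) = 25/4
Step 2: cell (0,1) = 1511/240
Step 3: cell (0,1) = 43679/7200
Step 4: cell (0,1) = 1262573/216000
Full grid after step 4:
  189577/32400 1262573/216000 1257493/216000 740993/129600
  86093/16000 161029/30000 1911823/360000 4637927/864000
  318679/64800 259987/54000 262717/54000 637943/129600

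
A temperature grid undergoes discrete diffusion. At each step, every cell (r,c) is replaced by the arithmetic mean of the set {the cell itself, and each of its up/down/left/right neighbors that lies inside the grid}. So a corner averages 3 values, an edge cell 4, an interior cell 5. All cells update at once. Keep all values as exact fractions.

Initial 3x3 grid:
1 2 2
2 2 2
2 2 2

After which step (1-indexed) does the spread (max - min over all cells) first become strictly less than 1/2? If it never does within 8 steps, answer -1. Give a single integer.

Answer: 1

Derivation:
Step 1: max=2, min=5/3, spread=1/3
  -> spread < 1/2 first at step 1
Step 2: max=2, min=31/18, spread=5/18
Step 3: max=2, min=391/216, spread=41/216
Step 4: max=709/360, min=23789/12960, spread=347/2592
Step 5: max=7043/3600, min=1448263/777600, spread=2921/31104
Step 6: max=838517/432000, min=87483461/46656000, spread=24611/373248
Step 7: max=18783259/9720000, min=5279997967/2799360000, spread=207329/4478976
Step 8: max=997998401/518400000, min=317893247549/167961600000, spread=1746635/53747712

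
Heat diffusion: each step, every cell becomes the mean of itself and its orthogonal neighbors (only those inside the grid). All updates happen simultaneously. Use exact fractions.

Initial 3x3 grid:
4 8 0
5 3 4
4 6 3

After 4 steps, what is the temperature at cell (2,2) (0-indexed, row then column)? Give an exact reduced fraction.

Answer: 257747/64800

Derivation:
Step 1: cell (2,2) = 13/3
Step 2: cell (2,2) = 65/18
Step 3: cell (2,2) = 4411/1080
Step 4: cell (2,2) = 257747/64800
Full grid after step 4:
  571169/129600 3728773/864000 170873/43200
  491081/108000 499267/120000 1757449/432000
  47437/10800 58307/13500 257747/64800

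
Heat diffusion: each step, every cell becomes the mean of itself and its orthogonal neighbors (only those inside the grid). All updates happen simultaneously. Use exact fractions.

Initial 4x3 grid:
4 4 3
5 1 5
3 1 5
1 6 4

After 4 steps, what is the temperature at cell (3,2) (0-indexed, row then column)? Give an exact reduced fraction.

Step 1: cell (3,2) = 5
Step 2: cell (3,2) = 47/12
Step 3: cell (3,2) = 913/240
Step 4: cell (3,2) = 78053/21600
Full grid after step 4:
  221489/64800 376219/108000 76363/21600
  717293/216000 307477/90000 254681/72000
  702293/216000 304627/90000 86227/24000
  210359/64800 372919/108000 78053/21600

Answer: 78053/21600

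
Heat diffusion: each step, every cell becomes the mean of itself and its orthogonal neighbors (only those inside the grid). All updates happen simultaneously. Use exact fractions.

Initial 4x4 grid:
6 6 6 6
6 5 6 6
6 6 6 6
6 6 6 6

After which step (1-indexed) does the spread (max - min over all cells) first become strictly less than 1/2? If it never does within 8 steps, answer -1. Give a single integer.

Answer: 1

Derivation:
Step 1: max=6, min=23/4, spread=1/4
  -> spread < 1/2 first at step 1
Step 2: max=6, min=289/50, spread=11/50
Step 3: max=6, min=14033/2400, spread=367/2400
Step 4: max=3587/600, min=63229/10800, spread=1337/10800
Step 5: max=107531/18000, min=1902331/324000, spread=33227/324000
Step 6: max=643951/108000, min=57105673/9720000, spread=849917/9720000
Step 7: max=9651467/1620000, min=1715885653/291600000, spread=21378407/291600000
Step 8: max=2892311657/486000000, min=51521537629/8748000000, spread=540072197/8748000000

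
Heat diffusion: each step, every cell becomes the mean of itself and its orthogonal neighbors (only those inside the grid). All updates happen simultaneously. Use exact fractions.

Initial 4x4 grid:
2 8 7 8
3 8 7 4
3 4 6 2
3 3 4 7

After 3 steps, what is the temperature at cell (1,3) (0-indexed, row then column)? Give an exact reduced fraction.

Answer: 4091/720

Derivation:
Step 1: cell (1,3) = 21/4
Step 2: cell (1,3) = 341/60
Step 3: cell (1,3) = 4091/720
Full grid after step 3:
  275/54 41387/7200 8983/1440 13439/2160
  33317/7200 3943/750 277/48 4091/720
  9503/2400 9147/2000 14749/3000 18199/3600
  887/240 2417/600 8207/1800 4963/1080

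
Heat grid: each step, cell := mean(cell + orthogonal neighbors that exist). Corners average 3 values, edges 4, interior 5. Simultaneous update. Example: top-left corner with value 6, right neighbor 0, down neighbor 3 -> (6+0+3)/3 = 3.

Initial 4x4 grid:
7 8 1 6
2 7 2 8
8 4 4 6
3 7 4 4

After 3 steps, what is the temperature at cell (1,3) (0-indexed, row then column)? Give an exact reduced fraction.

Step 1: cell (1,3) = 11/2
Step 2: cell (1,3) = 51/10
Step 3: cell (1,3) = 1169/240
Full grid after step 3:
  11521/2160 3793/720 1163/240 223/45
  1573/288 29719/6000 1239/250 1169/240
  12167/2400 1033/200 5651/1200 17927/3600
  379/72 11627/2400 35449/7200 2069/432

Answer: 1169/240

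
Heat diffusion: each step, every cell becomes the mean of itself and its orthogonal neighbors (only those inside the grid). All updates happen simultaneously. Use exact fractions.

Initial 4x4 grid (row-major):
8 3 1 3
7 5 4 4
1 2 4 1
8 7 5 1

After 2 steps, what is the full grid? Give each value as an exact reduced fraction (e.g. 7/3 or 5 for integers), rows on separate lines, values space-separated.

After step 1:
  6 17/4 11/4 8/3
  21/4 21/5 18/5 3
  9/2 19/5 16/5 5/2
  16/3 11/2 17/4 7/3
After step 2:
  31/6 43/10 199/60 101/36
  399/80 211/50 67/20 353/120
  1133/240 106/25 347/100 331/120
  46/9 1133/240 917/240 109/36

Answer: 31/6 43/10 199/60 101/36
399/80 211/50 67/20 353/120
1133/240 106/25 347/100 331/120
46/9 1133/240 917/240 109/36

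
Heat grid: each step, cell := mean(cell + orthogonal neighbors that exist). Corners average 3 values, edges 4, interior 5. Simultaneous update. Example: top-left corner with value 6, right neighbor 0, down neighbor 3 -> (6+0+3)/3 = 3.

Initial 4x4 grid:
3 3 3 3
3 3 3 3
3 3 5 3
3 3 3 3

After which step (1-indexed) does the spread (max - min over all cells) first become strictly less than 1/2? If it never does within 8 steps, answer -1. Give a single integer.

Answer: 2

Derivation:
Step 1: max=7/2, min=3, spread=1/2
Step 2: max=86/25, min=3, spread=11/25
  -> spread < 1/2 first at step 2
Step 3: max=3967/1200, min=3, spread=367/1200
Step 4: max=17771/5400, min=913/300, spread=1337/5400
Step 5: max=527669/162000, min=27469/9000, spread=33227/162000
Step 6: max=15794327/4860000, min=166049/54000, spread=849917/4860000
Step 7: max=471114347/145800000, min=2498533/810000, spread=21378407/145800000
Step 8: max=14088462371/4374000000, min=752688343/243000000, spread=540072197/4374000000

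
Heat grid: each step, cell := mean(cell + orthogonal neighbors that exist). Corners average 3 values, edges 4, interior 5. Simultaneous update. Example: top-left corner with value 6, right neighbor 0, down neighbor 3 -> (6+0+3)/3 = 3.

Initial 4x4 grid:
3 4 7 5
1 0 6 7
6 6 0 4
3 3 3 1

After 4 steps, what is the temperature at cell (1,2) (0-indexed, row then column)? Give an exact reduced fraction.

Step 1: cell (1,2) = 4
Step 2: cell (1,2) = 111/25
Step 3: cell (1,2) = 12223/3000
Step 4: cell (1,2) = 371953/90000
Full grid after step 4:
  109397/32400 25829/6750 14831/3375 156361/32400
  366839/108000 321797/90000 371953/90000 468607/108000
  121009/36000 8713/2500 782/225 400091/108000
  18691/5400 117889/36000 350291/108000 51307/16200

Answer: 371953/90000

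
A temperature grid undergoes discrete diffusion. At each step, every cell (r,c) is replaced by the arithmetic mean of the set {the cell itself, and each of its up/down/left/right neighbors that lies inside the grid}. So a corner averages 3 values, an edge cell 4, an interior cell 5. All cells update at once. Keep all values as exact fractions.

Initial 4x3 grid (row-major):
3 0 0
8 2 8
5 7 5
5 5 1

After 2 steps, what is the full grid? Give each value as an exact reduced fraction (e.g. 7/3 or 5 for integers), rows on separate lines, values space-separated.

Answer: 113/36 151/48 23/9
233/48 193/50 25/6
411/80 129/25 131/30
21/4 539/120 161/36

Derivation:
After step 1:
  11/3 5/4 8/3
  9/2 5 15/4
  25/4 24/5 21/4
  5 9/2 11/3
After step 2:
  113/36 151/48 23/9
  233/48 193/50 25/6
  411/80 129/25 131/30
  21/4 539/120 161/36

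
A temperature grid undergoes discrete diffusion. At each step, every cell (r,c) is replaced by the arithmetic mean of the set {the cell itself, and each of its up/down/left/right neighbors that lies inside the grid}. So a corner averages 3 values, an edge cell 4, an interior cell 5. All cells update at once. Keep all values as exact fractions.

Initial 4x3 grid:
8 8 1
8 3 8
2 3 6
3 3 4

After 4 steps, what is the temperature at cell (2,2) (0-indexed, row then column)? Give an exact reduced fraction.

Answer: 954893/216000

Derivation:
Step 1: cell (2,2) = 21/4
Step 2: cell (2,2) = 1049/240
Step 3: cell (2,2) = 33089/7200
Step 4: cell (2,2) = 954893/216000
Full grid after step 4:
  120193/21600 604499/108000 344779/64800
  374401/72000 56359/11250 1097953/216000
  926143/216000 177957/40000 954893/216000
  505073/129600 1119209/288000 538273/129600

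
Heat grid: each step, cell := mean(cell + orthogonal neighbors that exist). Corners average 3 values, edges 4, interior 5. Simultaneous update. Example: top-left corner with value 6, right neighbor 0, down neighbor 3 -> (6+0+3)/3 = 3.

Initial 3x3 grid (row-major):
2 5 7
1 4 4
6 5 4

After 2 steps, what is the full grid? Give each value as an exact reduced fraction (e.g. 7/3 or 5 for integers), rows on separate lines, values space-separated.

After step 1:
  8/3 9/2 16/3
  13/4 19/5 19/4
  4 19/4 13/3
After step 2:
  125/36 163/40 175/36
  823/240 421/100 1093/240
  4 1013/240 83/18

Answer: 125/36 163/40 175/36
823/240 421/100 1093/240
4 1013/240 83/18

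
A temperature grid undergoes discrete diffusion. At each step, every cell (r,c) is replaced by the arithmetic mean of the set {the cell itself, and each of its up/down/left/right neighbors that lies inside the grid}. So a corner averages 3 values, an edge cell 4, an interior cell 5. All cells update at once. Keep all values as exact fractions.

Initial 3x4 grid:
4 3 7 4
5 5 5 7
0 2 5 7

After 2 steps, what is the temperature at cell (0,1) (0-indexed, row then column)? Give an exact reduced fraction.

Step 1: cell (0,1) = 19/4
Step 2: cell (0,1) = 35/8
Full grid after step 2:
  49/12 35/8 213/40 11/2
  83/24 421/100 501/100 1433/240
  53/18 169/48 1193/240 101/18

Answer: 35/8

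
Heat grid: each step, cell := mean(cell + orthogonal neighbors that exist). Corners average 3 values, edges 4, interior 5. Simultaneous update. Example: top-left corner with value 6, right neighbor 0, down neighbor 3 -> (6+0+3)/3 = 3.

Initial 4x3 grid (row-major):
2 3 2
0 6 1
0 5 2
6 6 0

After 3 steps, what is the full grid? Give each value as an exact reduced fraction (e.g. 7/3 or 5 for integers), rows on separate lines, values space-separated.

After step 1:
  5/3 13/4 2
  2 3 11/4
  11/4 19/5 2
  4 17/4 8/3
After step 2:
  83/36 119/48 8/3
  113/48 74/25 39/16
  251/80 79/25 673/240
  11/3 883/240 107/36
After step 3:
  257/108 37481/14400 91/36
  19363/7200 16069/6000 6521/2400
  7391/2400 18889/6000 20473/7200
  629/180 48521/14400 851/270

Answer: 257/108 37481/14400 91/36
19363/7200 16069/6000 6521/2400
7391/2400 18889/6000 20473/7200
629/180 48521/14400 851/270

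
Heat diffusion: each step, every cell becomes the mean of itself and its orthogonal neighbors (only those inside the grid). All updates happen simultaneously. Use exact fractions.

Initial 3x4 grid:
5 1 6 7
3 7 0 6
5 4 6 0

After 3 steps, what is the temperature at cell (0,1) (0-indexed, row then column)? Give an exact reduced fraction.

Step 1: cell (0,1) = 19/4
Step 2: cell (0,1) = 57/16
Step 3: cell (0,1) = 2083/480
Full grid after step 3:
  185/48 2083/480 5857/1440 1001/216
  1049/240 1533/400 2627/600 11309/2880
  37/9 1049/240 147/40 583/144

Answer: 2083/480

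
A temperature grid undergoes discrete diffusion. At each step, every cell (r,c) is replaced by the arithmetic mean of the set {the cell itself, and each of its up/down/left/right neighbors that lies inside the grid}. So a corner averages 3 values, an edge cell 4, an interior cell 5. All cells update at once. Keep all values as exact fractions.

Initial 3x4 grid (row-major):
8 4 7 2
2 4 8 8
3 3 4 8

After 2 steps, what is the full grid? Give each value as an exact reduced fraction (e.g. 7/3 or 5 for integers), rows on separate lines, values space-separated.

Answer: 44/9 149/30 343/60 209/36
947/240 239/50 279/50 751/120
125/36 967/240 1327/240 227/36

Derivation:
After step 1:
  14/3 23/4 21/4 17/3
  17/4 21/5 31/5 13/2
  8/3 7/2 23/4 20/3
After step 2:
  44/9 149/30 343/60 209/36
  947/240 239/50 279/50 751/120
  125/36 967/240 1327/240 227/36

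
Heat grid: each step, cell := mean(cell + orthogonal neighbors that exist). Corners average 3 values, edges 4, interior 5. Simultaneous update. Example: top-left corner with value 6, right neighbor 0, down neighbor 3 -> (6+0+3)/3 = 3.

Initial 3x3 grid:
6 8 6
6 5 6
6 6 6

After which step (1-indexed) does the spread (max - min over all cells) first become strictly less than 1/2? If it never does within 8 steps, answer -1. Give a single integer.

Step 1: max=20/3, min=23/4, spread=11/12
Step 2: max=1547/240, min=35/6, spread=49/80
Step 3: max=847/135, min=28313/4800, spread=16223/43200
  -> spread < 1/2 first at step 3
Step 4: max=5376683/864000, min=129079/21600, spread=213523/864000
Step 5: max=1498979/243000, min=103765417/17280000, spread=25457807/155520000
Step 6: max=19127064347/3110400000, min=156518837/25920000, spread=344803907/3110400000
Step 7: max=10719525697/1749600000, min=125474400851/20736000000, spread=42439400063/559872000000
Step 8: max=68510651094923/11197440000000, min=22639016875391/3732480000000, spread=3799043/71663616

Answer: 3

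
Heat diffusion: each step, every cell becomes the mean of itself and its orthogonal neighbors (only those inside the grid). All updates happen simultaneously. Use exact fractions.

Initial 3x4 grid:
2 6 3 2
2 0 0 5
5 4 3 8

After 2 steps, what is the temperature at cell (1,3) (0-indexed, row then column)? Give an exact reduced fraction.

Step 1: cell (1,3) = 15/4
Step 2: cell (1,3) = 877/240
Full grid after step 2:
  25/9 337/120 331/120 59/18
  233/80 63/25 297/100 877/240
  107/36 769/240 857/240 77/18

Answer: 877/240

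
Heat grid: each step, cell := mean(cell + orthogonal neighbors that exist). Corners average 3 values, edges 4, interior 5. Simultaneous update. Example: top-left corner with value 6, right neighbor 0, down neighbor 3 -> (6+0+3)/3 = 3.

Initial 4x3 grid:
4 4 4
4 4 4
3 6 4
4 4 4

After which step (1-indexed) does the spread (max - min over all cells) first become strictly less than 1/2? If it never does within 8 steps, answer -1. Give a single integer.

Answer: 2

Derivation:
Step 1: max=9/2, min=11/3, spread=5/6
Step 2: max=437/100, min=47/12, spread=34/75
  -> spread < 1/2 first at step 2
Step 3: max=5131/1200, min=301/75, spread=21/80
Step 4: max=91507/21600, min=21733/5400, spread=61/288
Step 5: max=1132601/270000, min=1317857/324000, spread=206321/1620000
Step 6: max=108611839/25920000, min=79141573/19440000, spread=370769/3110400
Step 7: max=19468380503/4665600000, min=4768611707/1166400000, spread=5252449/62208000
Step 8: max=1166409748277/279936000000, min=286540614913/69984000000, spread=161978309/2239488000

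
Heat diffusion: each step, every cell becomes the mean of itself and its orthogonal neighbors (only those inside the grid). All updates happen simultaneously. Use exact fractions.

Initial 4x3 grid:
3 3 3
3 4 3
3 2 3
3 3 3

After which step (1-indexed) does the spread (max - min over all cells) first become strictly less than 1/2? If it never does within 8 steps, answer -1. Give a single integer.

Step 1: max=13/4, min=11/4, spread=1/2
Step 2: max=19/6, min=17/6, spread=1/3
  -> spread < 1/2 first at step 2
Step 3: max=3011/960, min=2749/960, spread=131/480
Step 4: max=26761/8640, min=25079/8640, spread=841/4320
Step 5: max=2130463/691200, min=2016737/691200, spread=56863/345600
Step 6: max=19048793/6220800, min=18276007/6220800, spread=386393/3110400
Step 7: max=1519787339/497664000, min=1466196661/497664000, spread=26795339/248832000
Step 8: max=18169955069/5971968000, min=17661852931/5971968000, spread=254051069/2985984000

Answer: 2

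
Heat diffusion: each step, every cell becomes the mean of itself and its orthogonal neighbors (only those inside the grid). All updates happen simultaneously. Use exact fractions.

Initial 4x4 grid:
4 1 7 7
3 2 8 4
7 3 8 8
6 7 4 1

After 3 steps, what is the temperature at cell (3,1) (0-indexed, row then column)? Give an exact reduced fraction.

Step 1: cell (3,1) = 5
Step 2: cell (3,1) = 331/60
Step 3: cell (3,1) = 3793/720
Full grid after step 3:
  983/270 30421/7200 12503/2400 4171/720
  30091/7200 1349/300 10697/2000 2333/400
  6959/1440 6149/1200 2012/375 19777/3600
  11659/2160 3793/720 18937/3600 2813/540

Answer: 3793/720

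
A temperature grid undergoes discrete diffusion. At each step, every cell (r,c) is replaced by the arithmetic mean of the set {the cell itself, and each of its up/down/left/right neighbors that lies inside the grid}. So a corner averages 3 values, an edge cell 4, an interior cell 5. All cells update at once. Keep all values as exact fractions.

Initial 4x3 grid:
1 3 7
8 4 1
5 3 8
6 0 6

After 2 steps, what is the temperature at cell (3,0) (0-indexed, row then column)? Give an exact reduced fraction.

Step 1: cell (3,0) = 11/3
Step 2: cell (3,0) = 155/36
Full grid after step 2:
  49/12 913/240 149/36
  89/20 421/100 509/120
  53/12 431/100 109/24
  155/36 193/48 155/36

Answer: 155/36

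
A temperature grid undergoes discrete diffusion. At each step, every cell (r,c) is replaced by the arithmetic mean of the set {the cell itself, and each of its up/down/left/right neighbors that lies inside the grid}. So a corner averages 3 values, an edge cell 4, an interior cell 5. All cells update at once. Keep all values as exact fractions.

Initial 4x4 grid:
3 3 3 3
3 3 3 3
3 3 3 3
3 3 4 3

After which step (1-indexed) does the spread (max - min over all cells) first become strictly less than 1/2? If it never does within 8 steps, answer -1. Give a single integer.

Step 1: max=10/3, min=3, spread=1/3
  -> spread < 1/2 first at step 1
Step 2: max=391/120, min=3, spread=31/120
Step 3: max=3451/1080, min=3, spread=211/1080
Step 4: max=340843/108000, min=3, spread=16843/108000
Step 5: max=3054643/972000, min=27079/9000, spread=130111/972000
Step 6: max=91122367/29160000, min=1627159/540000, spread=3255781/29160000
Step 7: max=2724753691/874800000, min=1631107/540000, spread=82360351/874800000
Step 8: max=81483316891/26244000000, min=294106441/97200000, spread=2074577821/26244000000

Answer: 1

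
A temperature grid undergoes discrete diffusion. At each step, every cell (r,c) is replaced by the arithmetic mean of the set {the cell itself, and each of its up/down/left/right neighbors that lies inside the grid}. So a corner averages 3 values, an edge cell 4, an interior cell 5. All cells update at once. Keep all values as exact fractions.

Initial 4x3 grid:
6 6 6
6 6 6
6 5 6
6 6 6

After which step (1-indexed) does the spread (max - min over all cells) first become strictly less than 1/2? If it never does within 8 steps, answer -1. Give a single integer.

Answer: 1

Derivation:
Step 1: max=6, min=23/4, spread=1/4
  -> spread < 1/2 first at step 1
Step 2: max=6, min=577/100, spread=23/100
Step 3: max=2387/400, min=27989/4800, spread=131/960
Step 4: max=42809/7200, min=252649/43200, spread=841/8640
Step 5: max=8546627/1440000, min=101137949/17280000, spread=56863/691200
Step 6: max=76770457/12960000, min=911585659/155520000, spread=386393/6220800
Step 7: max=30683641187/5184000000, min=364854276869/62208000000, spread=26795339/497664000
Step 8: max=1839153850333/311040000000, min=21911064285871/3732480000000, spread=254051069/5971968000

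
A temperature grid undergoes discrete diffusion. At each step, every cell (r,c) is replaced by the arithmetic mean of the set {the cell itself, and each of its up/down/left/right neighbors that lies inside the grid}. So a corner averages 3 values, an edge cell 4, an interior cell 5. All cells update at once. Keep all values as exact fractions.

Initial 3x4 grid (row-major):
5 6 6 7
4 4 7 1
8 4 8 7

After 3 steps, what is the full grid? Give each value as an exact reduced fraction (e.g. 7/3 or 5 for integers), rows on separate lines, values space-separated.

Answer: 21/4 12809/2400 39847/7200 11617/2160
76249/14400 16423/3000 10967/2000 13349/2400
2359/432 20101/3600 10343/1800 752/135

Derivation:
After step 1:
  5 21/4 13/2 14/3
  21/4 5 26/5 11/2
  16/3 6 13/2 16/3
After step 2:
  31/6 87/16 1297/240 50/9
  247/48 267/50 287/50 207/40
  199/36 137/24 691/120 52/9
After step 3:
  21/4 12809/2400 39847/7200 11617/2160
  76249/14400 16423/3000 10967/2000 13349/2400
  2359/432 20101/3600 10343/1800 752/135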